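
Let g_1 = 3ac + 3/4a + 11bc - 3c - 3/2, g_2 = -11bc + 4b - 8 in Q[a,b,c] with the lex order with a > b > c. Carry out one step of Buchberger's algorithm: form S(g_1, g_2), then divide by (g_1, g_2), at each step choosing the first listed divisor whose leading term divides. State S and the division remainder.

S(g_1, g_2) = 27/44ab - 8/11a + 11/3b^2c - bc - 1/2b; remainder on division = 27/44ab - 8/11a + 4/3b^2 - 233/66b + 8/11.

lcm(LM(g_1), LM(g_2)) = abc.
S = (lcm/LT(g_1))·g_1 − (lcm/LT(g_2))·g_2 = 27/44ab - 8/11a + 11/3b^2c - bc - 1/2b.
Reduce S modulo (g_1, g_2) in that order:
  leading term ab: no divisor's leading term divides it; move 27/44ab to the remainder.
  leading term a: no divisor's leading term divides it; move -8/11a to the remainder.
  leading term b^2c: subtract (-1/3b)·g_2 from 11/3b^2c - bc - 1/2b → 4/3b^2 - bc - 19/6b
  leading term b^2: no divisor's leading term divides it; move 4/3b^2 to the remainder.
  leading term bc: subtract (1/11)·g_2 from -bc - 19/6b → -233/66b + 8/11
  leading term b: no divisor's leading term divides it; move -233/66b to the remainder.
  leading term 1: no divisor's leading term divides it; move 8/11 to the remainder.
The remainder 27/44ab - 8/11a + 4/3b^2 - 233/66b + 8/11 is nonzero, so it would be added as the next basis element.
This is the inner loop of Buchberger's algorithm — each nonzero remainder becomes a new basis element.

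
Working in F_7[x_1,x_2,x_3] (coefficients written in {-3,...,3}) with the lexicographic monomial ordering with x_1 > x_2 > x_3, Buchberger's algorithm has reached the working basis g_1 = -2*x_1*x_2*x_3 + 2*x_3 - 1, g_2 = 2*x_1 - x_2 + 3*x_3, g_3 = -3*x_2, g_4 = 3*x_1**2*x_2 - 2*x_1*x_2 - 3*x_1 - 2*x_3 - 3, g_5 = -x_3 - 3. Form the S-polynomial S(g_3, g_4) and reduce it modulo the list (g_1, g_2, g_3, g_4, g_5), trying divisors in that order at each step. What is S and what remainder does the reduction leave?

lcm(LM(g_3), LM(g_4)) = x_1**2*x_2.
S = (lcm/LT(g_3))·g_3 − (lcm/LT(g_4))·g_4 = 3*x_1*x_2 + x_1 + 3*x_3 + 1.
Reduce S modulo (g_1, g_2, g_3, g_4, g_5) in that order:
  leading term x_1*x_2: subtract (-2*x_2)·g_2 from 3*x_1*x_2 + x_1 + 3*x_3 + 1 → x_1 - 2*x_2**2 - x_2*x_3 + 3*x_3 + 1
  leading term x_1: subtract (-3)·g_2 from x_1 - 2*x_2**2 - x_2*x_3 + 3*x_3 + 1 → -2*x_2**2 - x_2*x_3 - 3*x_2 - 2*x_3 + 1
  leading term x_2**2: subtract (3*x_2)·g_3 from -2*x_2**2 - x_2*x_3 - 3*x_2 - 2*x_3 + 1 → -x_2*x_3 - 3*x_2 - 2*x_3 + 1
  leading term x_2*x_3: subtract (-2*x_3)·g_3 from -x_2*x_3 - 3*x_2 - 2*x_3 + 1 → -3*x_2 - 2*x_3 + 1
  leading term x_2: subtract (1)·g_3 from -3*x_2 - 2*x_3 + 1 → -2*x_3 + 1
  leading term x_3: subtract (2)·g_5 from -2*x_3 + 1 → 0
The remainder is 0, so this S-polynomial contributes no new basis element.

S(g_3, g_4) = 3*x_1*x_2 + x_1 + 3*x_3 + 1; remainder on division = 0.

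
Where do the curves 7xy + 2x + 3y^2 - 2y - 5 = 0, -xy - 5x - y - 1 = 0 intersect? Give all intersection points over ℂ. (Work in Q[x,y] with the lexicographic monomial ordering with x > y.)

{(0, -1), (7/11 - 2*sqrt(37)/11, -1/2 + sqrt(37)/2), (7/11 + 2*sqrt(37)/11, -sqrt(37)/2 - 1/2)}

Compute a lex Gröbner basis by Buchberger's algorithm.
f_1 = 7xy + 2x + 3y^2 - 2y - 5, LT = xy.
f_2 = -xy - 5x - y - 1, LT = xy.

S(f_1,f_2): lcm = xy. S = -33/7x + 3/7y^2 - 9/7y - 12/7.
  leading term x: no divisor's leading term divides it; move -33/7x to the remainder.
  leading term y^2: no divisor's leading term divides it; move 3/7y^2 to the remainder.
  leading term y: no divisor's leading term divides it; move -9/7y to the remainder.
  leading term 1: no divisor's leading term divides it; move -12/7 to the remainder.
  remainder -33/7x + 3/7y^2 - 9/7y - 12/7 ≠ 0; add h_3 = -33/7x + 3/7y^2 - 9/7y - 12/7 to the basis.

S(f_1,h_3): lcm = xy. S = 2/7x + 1/11y^3 + 12/77y^2 - 50/77y - 5/7.
  leading term x: subtract (-2/33)·h_3 from 2/7x + 1/11y^3 + 12/77y^2 - 50/77y - 5/7 → 1/11y^3 + 2/11y^2 - 8/11y - 9/11
  leading term y^3: no divisor's leading term divides it; move 1/11y^3 to the remainder.
  leading term y^2: no divisor's leading term divides it; move 2/11y^2 to the remainder.
  leading term y: no divisor's leading term divides it; move -8/11y to the remainder.
  leading term 1: no divisor's leading term divides it; move -9/11 to the remainder.
  remainder 1/11y^3 + 2/11y^2 - 8/11y - 9/11 ≠ 0; add h_4 = 1/11y^3 + 2/11y^2 - 8/11y - 9/11 to the basis.

The other S-polynomials (S(f_2,h_3), S(f_1,h_4), S(f_2,h_4), S(h_3,h_4)) all reduce to 0 modulo the current basis, so we have a Gröbner basis.
Inter-reduce: drop elements whose leading term is divisible by another's, tail-reduce, and make monic.
Reduced Gröbner basis: {x - 1/11y^2 + 3/11y + 4/11, y^3 + 2y^2 - 8y - 9}.

Since the basis is lex-ordered, y^3 + 2y^2 - 8y - 9 is univariate in y. Its roots are {-1, -1/2 + sqrt(37)/2, -sqrt(37)/2 - 1/2}. Back-substituting each root into the other basis elements fixes the other coordinates.
  y = -1: the earlier basis element becomes x = 0, giving x = 0 — point (0, -1).
  y = -1/2 + sqrt(37)/2: the earlier basis element becomes x - 7/11 + 2*sqrt(37)/11 = 0, giving x = 7/11 - 2*sqrt(37)/11 — point (7/11 - 2*sqrt(37)/11, -1/2 + sqrt(37)/2).
  y = -sqrt(37)/2 - 1/2: the earlier basis element becomes x - 2*sqrt(37)/11 - 7/11 = 0, giving x = 7/11 + 2*sqrt(37)/11 — point (7/11 + 2*sqrt(37)/11, -sqrt(37)/2 - 1/2).
Check: every point annihilates each of the original generators.
A lex Gröbner basis triangularizes the system, enabling back-substitution.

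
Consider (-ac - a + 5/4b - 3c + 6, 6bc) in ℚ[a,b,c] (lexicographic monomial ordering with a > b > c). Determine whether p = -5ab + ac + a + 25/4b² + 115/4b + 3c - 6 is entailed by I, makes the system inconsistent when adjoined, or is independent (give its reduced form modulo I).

-5ab + ac + a + 25/4b² + 115/4b + 3c - 6 lies in I (it reduces to 0).

First compute the reduced Gröbner basis of I by Buchberger's algorithm.
f_1 = -ac - a + 5/4b - 3c + 6, LT = ac.
f_2 = 6bc, LT = bc.

S(f_1,f_2): lcm = abc. S = ab - 5/4b² + 3bc - 6b.
  leading term ab: no divisor's leading term divides it; move ab to the remainder.
  leading term b²: no divisor's leading term divides it; move -5/4b² to the remainder.
  leading term bc: subtract (½)·f_2 from 3bc - 6b → -6b
  leading term b: no divisor's leading term divides it; move -6b to the remainder.
  remainder ab - 5/4b² - 6b ≠ 0; add h_3 = ab - 5/4b² - 6b to the basis.

S(f_1,h_3): lcm = abc. S = ab + 5/4b²c - 5/4b² + 9bc - 6b.
  leading term ab: subtract (1)·h_3 from ab + 5/4b²c - 5/4b² + 9bc - 6b → 5/4b²c + 9bc
  leading term b²c: subtract (5/24b)·f_2 from 5/4b²c + 9bc → 9bc
  leading term bc: subtract (3/2)·f_2 from 9bc → 0
  remainder 0.

S(f_2,h_3): lcm = abc. S = 5/4b²c + 6bc.
  leading term b²c: subtract (5/24b)·f_2 from 5/4b²c + 6bc → 6bc
  leading term bc: subtract (1)·f_2 from 6bc → 0
  remainder 0.

Every S-polynomial of the final basis reduces to 0, so we have a Gröbner basis.
Inter-reduce: drop elements whose leading term is divisible by another's, tail-reduce, and make monic.
Reduced Gröbner basis: {ab - 5/4b² - 6b, ac + a - 5/4b + 3c - 6, bc}.
Label its elements g_1 = ab - 5/4b² - 6b, g_2 = ac + a - 5/4b + 3c - 6, g_3 = bc.

Reduce p = -5ab + ac + a + 25/4b² + 115/4b + 3c - 6 modulo G:
  leading term ab: subtract (-5)·g_1 from -5ab + ac + a + 25/4b² + 115/4b + 3c - 6 → ac + a - 5/4b + 3c - 6
  leading term ac: subtract (1)·g_2 from ac + a - 5/4b + 3c - 6 → 0
  normal form = 0.
Since the normal form is 0, p ∈ I.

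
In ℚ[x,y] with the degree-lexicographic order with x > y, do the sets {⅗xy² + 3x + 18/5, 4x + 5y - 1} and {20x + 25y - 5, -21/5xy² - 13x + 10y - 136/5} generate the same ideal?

Equality of ideals is decidable: compute both reduced Gröbner bases (unique for the ordering) and check whether they agree.
Buchberger on the first generating set:
f_1 = ⅗xy² + 3x + 18/5, LT = xy².
f_2 = 4x + 5y - 1, LT = x.

S(f_1,f_2): lcm = xy². S = -5/4y³ + ¼y² + 5x + 6.
  reduce S modulo (f_1, f_2):
  remainder -5/4y³ + ¼y² - 25/4y + 29/4 ≠ 0; add g_3 = -5/4y³ + ¼y² - 25/4y + 29/4 to the basis.

The other S-polynomials (S(f_1,g_3), S(f_2,g_3)) all reduce to 0 modulo the current basis, so we have a Gröbner basis.
Inter-reduce: drop elements whose leading term is divisible by another's, tail-reduce, and make monic.
Reduced Gröbner basis: {y³ - ⅕y² + 5y - 29/5, x + 5/4y - ¼}.

Buchberger on the second generating set:
h_1 = 20x + 25y - 5, LT = x.
h_2 = -21/5xy² - 13x + 10y - 136/5, LT = xy².

S(h_1,h_2): lcm = xy². S = 5/4y³ - ¼y² - 65/21x + 50/21y - 136/21.
  reduce S modulo (h_1, h_2):
  remainder 5/4y³ - ¼y² + 25/4y - 29/4 ≠ 0; add k_3 = 5/4y³ - ¼y² + 25/4y - 29/4 to the basis.

The other S-polynomials (S(h_1,k_3), S(h_2,k_3)) all reduce to 0 modulo the current basis, so we have a Gröbner basis.
Inter-reduce: drop elements whose leading term is divisible by another's, tail-reduce, and make monic.
Reduced Gröbner basis: {y³ - ⅕y² + 5y - 29/5, x + 5/4y - ¼}.

Same reduced basis, so the two generating sets span the same ideal.

Yes, the ideals are equal.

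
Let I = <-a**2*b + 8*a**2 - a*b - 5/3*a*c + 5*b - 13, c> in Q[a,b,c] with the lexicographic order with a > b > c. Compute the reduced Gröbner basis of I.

G = {a**2*b - 8*a**2 + a*b - 5*b + 13, c}

f_1 = -a**2*b + 8*a**2 - a*b - 5/3*a*c + 5*b - 13, LT = a**2*b.
f_2 = c, LT = c.

The S-polynomials (S(f_1,f_2)) all reduce to 0 modulo the current basis, so we have a Gröbner basis.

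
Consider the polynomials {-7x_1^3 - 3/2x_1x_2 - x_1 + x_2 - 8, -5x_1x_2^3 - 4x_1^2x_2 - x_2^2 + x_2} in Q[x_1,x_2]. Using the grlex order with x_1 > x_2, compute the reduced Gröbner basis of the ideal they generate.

f_1 = -7x_1^3 - 3/2x_1x_2 - x_1 + x_2 - 8, LT = x_1^3.
f_2 = -5x_1x_2^3 - 4x_1^2x_2 - x_2^2 + x_2, LT = x_1x_2^3.

S(f_1,f_2): lcm = x_1^3x_2^3. S = -4/5x_1^4x_2 + 3/14x_1x_2^4 - 1/5x_1^2x_2^2 + 1/7x_1x_2^3 - 1/7x_2^4 + 1/5x_1^2x_2 + 8/7x_2^3.
  leading term x_1^4x_2: subtract (4/35x_1x_2)·f_1 from -4/5x_1^4x_2 + 3/14x_1x_2^4 - 1/5x_1^2x_2^2 + 1/7x_1x_2^3 - 1/7x_2^4 + 1/5x_1^2x_2 + 8/7x_2^3 → 3/14x_1x_2^4 - 1/35x_1^2x_2^2 + 1/7x_1x_2^3 - 1/7x_2^4 + 11/35x_1^2x_2 - 4/35x_1x_2^2 + 8/7x_2^3 + 32/35x_1x_2
  leading term x_1x_2^4: subtract (-3/70x_2)·f_2 from 3/14x_1x_2^4 - 1/35x_1^2x_2^2 + 1/7x_1x_2^3 - 1/7x_2^4 + 11/35x_1^2x_2 - 4/35x_1x_2^2 + 8/7x_2^3 + 32/35x_1x_2 → -1/5x_1^2x_2^2 + 1/7x_1x_2^3 - 1/7x_2^4 + 11/35x_1^2x_2 - 4/35x_1x_2^2 + 11/10x_2^3 + 32/35x_1x_2 + 3/70x_2^2
  leading term x_1^2x_2^2: no divisor's leading term divides it; move -1/5x_1^2x_2^2 to the remainder.
  leading term x_1x_2^3: subtract (-1/35)·f_2 from 1/7x_1x_2^3 - 1/7x_2^4 + 11/35x_1^2x_2 - 4/35x_1x_2^2 + 11/10x_2^3 + 32/35x_1x_2 + 3/70x_2^2 → -1/7x_2^4 + 1/5x_1^2x_2 - 4/35x_1x_2^2 + 11/10x_2^3 + 32/35x_1x_2 + 1/70x_2^2 + 1/35x_2
  leading term x_2^4: no divisor's leading term divides it; move -1/7x_2^4 to the remainder.
  leading term x_1^2x_2: no divisor's leading term divides it; move 1/5x_1^2x_2 to the remainder.
  leading term x_1x_2^2: no divisor's leading term divides it; move -4/35x_1x_2^2 to the remainder.
  leading term x_2^3: no divisor's leading term divides it; move 11/10x_2^3 to the remainder.
  leading term x_1x_2: no divisor's leading term divides it; move 32/35x_1x_2 to the remainder.
  leading term x_2^2: no divisor's leading term divides it; move 1/70x_2^2 to the remainder.
  leading term x_2: no divisor's leading term divides it; move 1/35x_2 to the remainder.
  remainder -1/5x_1^2x_2^2 - 1/7x_2^4 + 1/5x_1^2x_2 - 4/35x_1x_2^2 + 11/10x_2^3 + 32/35x_1x_2 + 1/70x_2^2 + 1/35x_2 ≠ 0; add g_3 = -1/5x_1^2x_2^2 - 1/7x_2^4 + 1/5x_1^2x_2 - 4/35x_1x_2^2 + 11/10x_2^3 + 32/35x_1x_2 + 1/70x_2^2 + 1/35x_2 to the basis.

S(f_2,g_3): lcm = x_1^2x_2^3. S = -5/7x_2^5 + 4/5x_1^3x_2 + x_1^2x_2^2 - 4/7x_1x_2^3 + 11/2x_2^4 + 167/35x_1x_2^2 + 1/14x_2^3 - 1/5x_1x_2 + 1/7x_2^2.
  leading term x_2^5: no divisor's leading term divides it; move -5/7x_2^5 to the remainder.
  leading term x_1^3x_2: subtract (-4/35x_2)·f_1 from 4/5x_1^3x_2 + x_1^2x_2^2 - 4/7x_1x_2^3 + 11/2x_2^4 + 167/35x_1x_2^2 + 1/14x_2^3 - 1/5x_1x_2 + 1/7x_2^2 → x_1^2x_2^2 - 4/7x_1x_2^3 + 11/2x_2^4 + 23/5x_1x_2^2 + 1/14x_2^3 - 11/35x_1x_2 + 9/35x_2^2 - 32/35x_2
  leading term x_1^2x_2^2: subtract (-5)·g_3 from x_1^2x_2^2 - 4/7x_1x_2^3 + 11/2x_2^4 + 23/5x_1x_2^2 + 1/14x_2^3 - 11/35x_1x_2 + 9/35x_2^2 - 32/35x_2 → -4/7x_1x_2^3 + 67/14x_2^4 + x_1^2x_2 + 141/35x_1x_2^2 + 39/7x_2^3 + 149/35x_1x_2 + 23/70x_2^2 - 27/35x_2
  leading term x_1x_2^3: subtract (4/35)·f_2 from -4/7x_1x_2^3 + 67/14x_2^4 + x_1^2x_2 + 141/35x_1x_2^2 + 39/7x_2^3 + 149/35x_1x_2 + 23/70x_2^2 - 27/35x_2 → 67/14x_2^4 + 51/35x_1^2x_2 + 141/35x_1x_2^2 + 39/7x_2^3 + 149/35x_1x_2 + 31/70x_2^2 - 31/35x_2
  leading term x_2^4: no divisor's leading term divides it; move 67/14x_2^4 to the remainder.
  leading term x_1^2x_2: no divisor's leading term divides it; move 51/35x_1^2x_2 to the remainder.
  leading term x_1x_2^2: no divisor's leading term divides it; move 141/35x_1x_2^2 to the remainder.
  leading term x_2^3: no divisor's leading term divides it; move 39/7x_2^3 to the remainder.
  leading term x_1x_2: no divisor's leading term divides it; move 149/35x_1x_2 to the remainder.
  leading term x_2^2: no divisor's leading term divides it; move 31/70x_2^2 to the remainder.
  leading term x_2: no divisor's leading term divides it; move -31/35x_2 to the remainder.
  remainder -5/7x_2^5 + 67/14x_2^4 + 51/35x_1^2x_2 + 141/35x_1x_2^2 + 39/7x_2^3 + 149/35x_1x_2 + 31/70x_2^2 - 31/35x_2 ≠ 0; add g_4 = -5/7x_2^5 + 67/14x_2^4 + 51/35x_1^2x_2 + 141/35x_1x_2^2 + 39/7x_2^3 + 149/35x_1x_2 + 31/70x_2^2 - 31/35x_2 to the basis.

The other S-polynomials (S(f_1,g_3), S(f_1,g_4), S(f_2,g_4), S(g_3,g_4)) all reduce to 0 modulo the current basis, so we have a Gröbner basis.

G = {x_2^5 - 67/10x_2^4 - 51/25x_1^2x_2 - 141/25x_1x_2^2 - 39/5x_2^3 - 149/25x_1x_2 - 31/50x_2^2 + 31/25x_2, x_1^2x_2^2 + 5/7x_2^4 - x_1^2x_2 + 4/7x_1x_2^2 - 11/2x_2^3 - 32/7x_1x_2 - 1/14x_2^2 - 1/7x_2, x_1x_2^3 + 4/5x_1^2x_2 + 1/5x_2^2 - 1/5x_2, x_1^3 + 3/14x_1x_2 + 1/7x_1 - 1/7x_2 + 8/7}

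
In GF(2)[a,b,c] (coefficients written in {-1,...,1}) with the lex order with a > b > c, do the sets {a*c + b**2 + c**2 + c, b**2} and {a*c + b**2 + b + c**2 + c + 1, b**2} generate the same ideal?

Equality of ideals is decidable: compute both reduced Gröbner bases (unique for the ordering) and check whether they agree.
Buchberger on the first generating set:
f_1 = a*c + b**2 + c**2 + c, LT = a*c.
f_2 = b**2, LT = b**2.

The S-polynomials (S(f_1,f_2)) all reduce to 0 modulo the current basis, so we have a Gröbner basis.
Inter-reduce: drop elements whose leading term is divisible by another's, tail-reduce, and make monic.
Reduced Gröbner basis: {a*c + c**2 + c, b**2}.

Buchberger on the second generating set:
h_1 = a*c + b**2 + b + c**2 + c + 1, LT = a*c.
h_2 = b**2, LT = b**2.

The S-polynomials (S(h_1,h_2)) all reduce to 0 modulo the current basis, so we have a Gröbner basis.
Inter-reduce: drop elements whose leading term is divisible by another's, tail-reduce, and make monic.
Reduced Gröbner basis: {a*c + b + c**2 + c + 1, b**2}.

Since the reduced bases disagree, the two ideals are not the same.
The choice of monomial ordering does not affect the verdict — as long as both bases are computed under the same ordering, their equality decides ideal equality.

No, the ideals differ.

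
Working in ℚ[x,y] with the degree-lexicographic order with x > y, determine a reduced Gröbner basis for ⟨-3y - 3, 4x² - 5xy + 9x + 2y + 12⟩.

f_1 = -3y - 3, LT = y.
f_2 = 4x² - 5xy + 9x + 2y + 12, LT = x².

S(f_1,f_2): leading monomials are coprime, so the S-polynomial reduces to 0 (Buchberger's first criterion).
Every S-polynomial of the final basis reduces to 0, so we have a Gröbner basis.

G = {x² + 7/2x + 5/2, y + 1}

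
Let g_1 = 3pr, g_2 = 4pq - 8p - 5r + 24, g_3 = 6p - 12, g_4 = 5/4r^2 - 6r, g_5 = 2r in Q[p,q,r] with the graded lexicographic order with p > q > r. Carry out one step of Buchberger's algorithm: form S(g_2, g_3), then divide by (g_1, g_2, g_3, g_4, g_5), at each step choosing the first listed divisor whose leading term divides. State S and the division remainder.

lcm(LM(g_2), LM(g_3)) = pq.
S = (lcm/LT(g_2))·g_2 − (lcm/LT(g_3))·g_3 = -2p + 2q - 5/4r + 6.
Reduce S modulo (g_1, g_2, g_3, g_4, g_5) in that order:
  leading term p: subtract (-1/3)·g_3 from -2p + 2q - 5/4r + 6 → 2q - 5/4r + 2
  leading term q: no divisor's leading term divides it; move 2q to the remainder.
  leading term r: subtract (-5/8)·g_5 from -5/4r + 2 → 2
  leading term 1: no divisor's leading term divides it; move 2 to the remainder.
The remainder 2q + 2 is nonzero, so it would be added as the next basis element.
This is the inner loop of Buchberger's algorithm — each nonzero remainder becomes a new basis element.

S(g_2, g_3) = -2p + 2q - 5/4r + 6; remainder on division = 2q + 2.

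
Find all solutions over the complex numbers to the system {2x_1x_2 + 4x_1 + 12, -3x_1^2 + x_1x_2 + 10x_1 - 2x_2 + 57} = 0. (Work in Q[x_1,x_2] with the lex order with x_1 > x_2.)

{(-3, 0), (17/6 + sqrt(337)/6, 43/4 - 3*sqrt(337)/4), (17/6 - sqrt(337)/6, 43/4 + 3*sqrt(337)/4)}

Compute a lex Gröbner basis by Buchberger's algorithm.
f_1 = 2x_1x_2 + 4x_1 + 12, LT = x_1x_2.
f_2 = -3x_1^2 + x_1x_2 + 10x_1 - 2x_2 + 57, LT = x_1^2.

S(f_1,f_2): lcm = x_1^2x_2. S = 2x_1^2 + 1/3x_1x_2^2 + 10/3x_1x_2 + 6x_1 - 2/3x_2^2 + 19x_2.
  leading term x_1^2: subtract (-2/3)·f_2 from 2x_1^2 + 1/3x_1x_2^2 + 10/3x_1x_2 + 6x_1 - 2/3x_2^2 + 19x_2 → 1/3x_1x_2^2 + 4x_1x_2 + 38/3x_1 - 2/3x_2^2 + 53/3x_2 + 38
  leading term x_1x_2^2: subtract (1/6x_2)·f_1 from 1/3x_1x_2^2 + 4x_1x_2 + 38/3x_1 - 2/3x_2^2 + 53/3x_2 + 38 → 10/3x_1x_2 + 38/3x_1 - 2/3x_2^2 + 47/3x_2 + 38
  leading term x_1x_2: subtract (5/3)·f_1 from 10/3x_1x_2 + 38/3x_1 - 2/3x_2^2 + 47/3x_2 + 38 → 6x_1 - 2/3x_2^2 + 47/3x_2 + 18
  leading term x_1: no divisor's leading term divides it; move 6x_1 to the remainder.
  leading term x_2^2: no divisor's leading term divides it; move -2/3x_2^2 to the remainder.
  leading term x_2: no divisor's leading term divides it; move 47/3x_2 to the remainder.
  leading term 1: no divisor's leading term divides it; move 18 to the remainder.
  remainder 6x_1 - 2/3x_2^2 + 47/3x_2 + 18 ≠ 0; add h_3 = 6x_1 - 2/3x_2^2 + 47/3x_2 + 18 to the basis.

S(f_1,h_3): lcm = x_1x_2. S = 2x_1 + 1/9x_2^3 - 47/18x_2^2 - 3x_2 + 6.
  leading term x_1: subtract (1/3)·h_3 from 2x_1 + 1/9x_2^3 - 47/18x_2^2 - 3x_2 + 6 → 1/9x_2^3 - 43/18x_2^2 - 74/9x_2
  leading term x_2^3: no divisor's leading term divides it; move 1/9x_2^3 to the remainder.
  leading term x_2^2: no divisor's leading term divides it; move -43/18x_2^2 to the remainder.
  leading term x_2: no divisor's leading term divides it; move -74/9x_2 to the remainder.
  remainder 1/9x_2^3 - 43/18x_2^2 - 74/9x_2 ≠ 0; add h_4 = 1/9x_2^3 - 43/18x_2^2 - 74/9x_2 to the basis.

S(f_2,h_3): lcm = x_1^2. S = 1/9x_1x_2^2 - 53/18x_1x_2 - 19/3x_1 + 2/3x_2 - 19.
  leading term x_1x_2^2: subtract (1/18x_2)·f_1 from 1/9x_1x_2^2 - 53/18x_1x_2 - 19/3x_1 + 2/3x_2 - 19 → -19/6x_1x_2 - 19/3x_1 - 19
  leading term x_1x_2: subtract (-19/12)·f_1 from -19/6x_1x_2 - 19/3x_1 - 19 → 0
  remainder 0.

S(f_1,h_4): lcm = x_1x_2^3. S = 47/2x_1x_2^2 + 74x_1x_2 + 6x_2^2.
  leading term x_1x_2^2: subtract (47/4x_2)·f_1 from 47/2x_1x_2^2 + 74x_1x_2 + 6x_2^2 → 27x_1x_2 + 6x_2^2 - 141x_2
  leading term x_1x_2: subtract (27/2)·f_1 from 27x_1x_2 + 6x_2^2 - 141x_2 → -54x_1 + 6x_2^2 - 141x_2 - 162
  leading term x_1: subtract (-9)·h_3 from -54x_1 + 6x_2^2 - 141x_2 - 162 → 0
  remainder 0.

S(f_2,h_4): leading monomials are coprime, so the S-polynomial reduces to 0 (Buchberger's first criterion).
S(h_3,h_4): leading monomials are coprime, so the S-polynomial reduces to 0 (Buchberger's first criterion).
Every S-polynomial of the final basis reduces to 0, so we have a Gröbner basis.
Inter-reduce: drop elements whose leading term is divisible by another's, tail-reduce, and make monic.
Reduced Gröbner basis: {x_1 - 1/9x_2^2 + 47/18x_2 + 3, x_2^3 - 43/2x_2^2 - 74x_2}.

Since the basis is lex-ordered, x_2^3 - 43/2x_2^2 - 74x_2 is univariate in x_2. Its roots are {0, 43/4 - 3*sqrt(337)/4, 43/4 + 3*sqrt(337)/4}. Back-substituting each root into the other basis elements fixes the other coordinates.
  x_2 = 0: the earlier basis element becomes x_1 + 3 = 0, giving x_1 = -3 — point (-3, 0).
  x_2 = 43/4 - 3*sqrt(337)/4: the earlier basis element becomes x_1 - sqrt(337)/6 - 17/6 = 0, giving x_1 = 17/6 + sqrt(337)/6 — point (17/6 + sqrt(337)/6, 43/4 - 3*sqrt(337)/4).
  x_2 = 43/4 + 3*sqrt(337)/4: the earlier basis element becomes x_1 - 17/6 + sqrt(337)/6 = 0, giving x_1 = 17/6 - sqrt(337)/6 — point (17/6 - sqrt(337)/6, 43/4 + 3*sqrt(337)/4).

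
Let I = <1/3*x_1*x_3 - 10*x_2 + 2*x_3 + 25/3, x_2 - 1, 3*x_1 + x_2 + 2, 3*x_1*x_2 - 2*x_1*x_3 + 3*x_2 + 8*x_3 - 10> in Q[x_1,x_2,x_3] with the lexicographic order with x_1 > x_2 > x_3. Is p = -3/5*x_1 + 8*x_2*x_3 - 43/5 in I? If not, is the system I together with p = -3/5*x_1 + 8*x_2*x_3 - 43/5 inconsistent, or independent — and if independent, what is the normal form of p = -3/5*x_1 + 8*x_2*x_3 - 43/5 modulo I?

First compute the reduced Gröbner basis of I by Buchberger's algorithm.
f_1 = 1/3*x_1*x_3 - 10*x_2 + 2*x_3 + 25/3, LT = x_1*x_3.
f_2 = x_2 - 1, LT = x_2.
f_3 = 3*x_1 + x_2 + 2, LT = x_1.
f_4 = 3*x_1*x_2 - 2*x_1*x_3 + 3*x_2 + 8*x_3 - 10, LT = x_1*x_2.

S(f_1,f_3): lcm = x_1*x_3. S = -1/3*x_2*x_3 - 30*x_2 + 16/3*x_3 + 25.
  leading term x_2*x_3: subtract (-1/3*x_3)·f_2 from -1/3*x_2*x_3 - 30*x_2 + 16/3*x_3 + 25 → -30*x_2 + 5*x_3 + 25
  leading term x_2: subtract (-30)·f_2 from -30*x_2 + 5*x_3 + 25 → 5*x_3 - 5
  leading term x_3: no divisor's leading term divides it; move 5*x_3 to the remainder.
  leading term 1: no divisor's leading term divides it; move -5 to the remainder.
  remainder 5*x_3 - 5 ≠ 0; add h_5 = 5*x_3 - 5 to the basis.

The other S-polynomials (S(f_1,f_2), S(f_1,f_4), S(f_2,f_3), S(f_2,f_4), S(f_3,f_4), S(f_1,h_5), S(f_2,h_5), S(f_3,h_5), S(f_4,h_5)) all reduce to 0 modulo the current basis, so we have a Gröbner basis.
Inter-reduce: drop elements whose leading term is divisible by another's, tail-reduce, and make monic.
Reduced Gröbner basis: {x_1 + 1, x_2 - 1, x_3 - 1}.
Label its elements g_1 = x_1 + 1, g_2 = x_2 - 1, g_3 = x_3 - 1.

Reduce p = -3/5*x_1 + 8*x_2*x_3 - 43/5 modulo G:
  leading term x_1: subtract (-3/5)·g_1 from -3/5*x_1 + 8*x_2*x_3 - 43/5 → 8*x_2*x_3 - 8
  leading term x_2*x_3: subtract (8*x_3)·g_2 from 8*x_2*x_3 - 8 → 8*x_3 - 8
  leading term x_3: subtract (8)·g_3 from 8*x_3 - 8 → 0
  normal form = 0.
Since the normal form is 0, p ∈ I.

-3/5*x_1 + 8*x_2*x_3 - 43/5 lies in I (it reduces to 0).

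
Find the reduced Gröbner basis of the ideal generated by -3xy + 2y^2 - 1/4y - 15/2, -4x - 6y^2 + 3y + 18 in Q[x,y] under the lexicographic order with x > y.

G = {x + 3/2y^2 - 3/4y - 9/2, y^3 - 1/18y^2 - 55/18y - 5/3}

f_1 = -3xy + 2y^2 - 1/4y - 15/2, LT = xy.
f_2 = -4x - 6y^2 + 3y + 18, LT = x.

S(f_1,f_2): lcm = xy. S = -3/2y^3 + 1/12y^2 + 55/12y + 5/2.
  leading term y^3: no divisor's leading term divides it; move -3/2y^3 to the remainder.
  leading term y^2: no divisor's leading term divides it; move 1/12y^2 to the remainder.
  leading term y: no divisor's leading term divides it; move 55/12y to the remainder.
  leading term 1: no divisor's leading term divides it; move 5/2 to the remainder.
  remainder -3/2y^3 + 1/12y^2 + 55/12y + 5/2 ≠ 0; add g_3 = -3/2y^3 + 1/12y^2 + 55/12y + 5/2 to the basis.

The other S-polynomials (S(f_1,g_3), S(f_2,g_3)) all reduce to 0 modulo the current basis, so we have a Gröbner basis.
Inter-reduce: drop elements whose leading term is divisible by another's, tail-reduce, and make monic.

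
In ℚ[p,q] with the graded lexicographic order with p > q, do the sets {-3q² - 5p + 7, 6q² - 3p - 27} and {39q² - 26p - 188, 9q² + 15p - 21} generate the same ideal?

Equality of ideals is decidable: compute both reduced Gröbner bases (unique for the ordering) and check whether they agree.
Buchberger on the first generating set:
f_1 = -3q² - 5p + 7, LT = q².
f_2 = 6q² - 3p - 27, LT = q².

S(f_1,f_2): lcm = q². S = 13/6p + 13/6.
  leading term p: no divisor's leading term divides it; move 13/6p to the remainder.
  leading term 1: no divisor's leading term divides it; move 13/6 to the remainder.
  remainder 13/6p + 13/6 ≠ 0; add g_3 = 13/6p + 13/6 to the basis.

S(f_1,g_3): leading monomials are coprime, so the S-polynomial reduces to 0 (Buchberger's first criterion).
S(f_2,g_3): leading monomials are coprime, so the S-polynomial reduces to 0 (Buchberger's first criterion).
Every S-polynomial of the final basis reduces to 0, so we have a Gröbner basis.
Inter-reduce: drop elements whose leading term is divisible by another's, tail-reduce, and make monic.
Reduced Gröbner basis: {q² - 4, p + 1}.

Buchberger on the second generating set:
h_1 = 39q² - 26p - 188, LT = q².
h_2 = 9q² + 15p - 21, LT = q².

S(h_1,h_2): lcm = q². S = -7/3p - 97/39.
  leading term p: no divisor's leading term divides it; move -7/3p to the remainder.
  leading term 1: no divisor's leading term divides it; move -97/39 to the remainder.
  remainder -7/3p - 97/39 ≠ 0; add k_3 = -7/3p - 97/39 to the basis.

S(h_1,k_3): leading monomials are coprime, so the S-polynomial reduces to 0 (Buchberger's first criterion).
S(h_2,k_3): leading monomials are coprime, so the S-polynomial reduces to 0 (Buchberger's first criterion).
Every S-polynomial of the final basis reduces to 0, so we have a Gröbner basis.
Inter-reduce: drop elements whose leading term is divisible by another's, tail-reduce, and make monic.
Reduced Gröbner basis: {q² - 374/91, p + 97/91}.

Since the reduced bases disagree, the two ideals are not the same.
The same test decides containment: I ⊆ J iff every generator of I reduces to 0 modulo a Gröbner basis of J.

No, the ideals differ.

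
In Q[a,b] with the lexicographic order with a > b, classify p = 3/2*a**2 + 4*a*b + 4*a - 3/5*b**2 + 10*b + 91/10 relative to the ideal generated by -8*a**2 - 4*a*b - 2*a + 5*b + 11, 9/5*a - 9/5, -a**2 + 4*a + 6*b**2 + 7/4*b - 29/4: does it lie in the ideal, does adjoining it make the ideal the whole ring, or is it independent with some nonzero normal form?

First compute the reduced Gröbner basis of I by Buchberger's algorithm.
f_1 = -8*a**2 - 4*a*b - 2*a + 5*b + 11, LT = a**2.
f_2 = 9/5*a - 9/5, LT = a.
f_3 = -a**2 + 4*a + 6*b**2 + 7/4*b - 29/4, LT = a**2.

S(f_1,f_2): lcm = a**2. S = 1/2*a*b + 5/4*a - 5/8*b - 11/8.
  reduce S modulo (f_1, f_2, f_3):
  remainder -1/8*b - 1/8 ≠ 0; add h_4 = -1/8*b - 1/8 to the basis.

The other S-polynomials (S(f_1,f_3), S(f_2,f_3), S(f_1,h_4), S(f_2,h_4), S(f_3,h_4)) all reduce to 0 modulo the current basis, so we have a Gröbner basis.
Inter-reduce: drop elements whose leading term is divisible by another's, tail-reduce, and make monic.
Reduced Gröbner basis: {a - 1, b + 1}.
Label its elements g_1 = a - 1, g_2 = b + 1.

Reduce p = 3/2*a**2 + 4*a*b + 4*a - 3/5*b**2 + 10*b + 91/10 modulo G:
  leading term a**2: subtract (3/2*a)·g_1 from 3/2*a**2 + 4*a*b + 4*a - 3/5*b**2 + 10*b + 91/10 → 4*a*b + 11/2*a - 3/5*b**2 + 10*b + 91/10
  leading term a*b: subtract (4*b)·g_1 from 4*a*b + 11/2*a - 3/5*b**2 + 10*b + 91/10 → 11/2*a - 3/5*b**2 + 14*b + 91/10
  leading term a: subtract (11/2)·g_1 from 11/2*a - 3/5*b**2 + 14*b + 91/10 → -3/5*b**2 + 14*b + 73/5
  leading term b**2: subtract (-3/5*b)·g_2 from -3/5*b**2 + 14*b + 73/5 → 73/5*b + 73/5
  leading term b: subtract (73/5)·g_2 from 73/5*b + 73/5 → 0
  normal form = 0.
Since the normal form is 0, p ∈ I.

3/2*a**2 + 4*a*b + 4*a - 3/5*b**2 + 10*b + 91/10 lies in I (it reduces to 0).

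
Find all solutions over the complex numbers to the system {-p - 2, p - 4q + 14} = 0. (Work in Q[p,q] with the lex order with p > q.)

Compute a lex Gröbner basis by Buchberger's algorithm.
f_1 = -p - 2, LT = p.
f_2 = p - 4q + 14, LT = p.

S(f_1,f_2): lcm = p. S = 4q - 12.
  leading term q: no divisor's leading term divides it; move 4q to the remainder.
  leading term 1: no divisor's leading term divides it; move -12 to the remainder.
  remainder 4q - 12 ≠ 0; add h_3 = 4q - 12 to the basis.

The other S-polynomials (S(f_1,h_3), S(f_2,h_3)) all reduce to 0 modulo the current basis, so we have a Gröbner basis.
Inter-reduce: drop elements whose leading term is divisible by another's, tail-reduce, and make monic.
Reduced Gröbner basis: {p + 2, q - 3}.

A lex Gröbner basis eliminates variables successively. Here q - 3 depends only on q, with roots {3}; lifting each root through the earlier basis elements recovers the full solutions.
  q = 3: the earlier basis element becomes p + 2 = 0, giving p = -2 — point (-2, 3).
Substituting each solution back into the original system confirms all equations vanish.

{(-2, 3)}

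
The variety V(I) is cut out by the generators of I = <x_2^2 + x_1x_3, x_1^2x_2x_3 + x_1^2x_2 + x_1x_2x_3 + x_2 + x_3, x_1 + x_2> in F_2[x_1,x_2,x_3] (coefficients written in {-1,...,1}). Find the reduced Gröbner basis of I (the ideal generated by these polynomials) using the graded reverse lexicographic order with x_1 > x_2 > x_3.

f_1 = x_2^2 + x_1x_3, LT = x_2^2.
f_2 = x_1^2x_2x_3 + x_1^2x_2 + x_1x_2x_3 + x_2 + x_3, LT = x_1^2x_2x_3.
f_3 = x_1 + x_2, LT = x_1.

S(f_1,f_2): lcm = x_1^2x_2^2x_3. S = x_1^3x_3^2 + x_1^2x_2^2 + x_1x_2^2x_3 + x_2^2 + x_2x_3.
  reduce S modulo (f_1, f_2, f_3):
  remainder x_2x_3 + x_3^2 ≠ 0; add g_4 = x_2x_3 + x_3^2 to the basis.

S(f_2,f_3): lcm = x_1^2x_2x_3. S = x_1x_2^2x_3 + x_1^2x_2 + x_1x_2x_3 + x_2 + x_3.
  reduce S modulo (f_1, f_2, f_3, g_4):
  remainder x_3^4 + x_2 + x_3 ≠ 0; add g_5 = x_3^4 + x_2 + x_3 to the basis.

The other S-polynomials (S(f_1,f_3), S(f_1,g_4), S(f_2,g_4), S(f_3,g_4), S(f_1,g_5), S(f_2,g_5), S(f_3,g_5), S(g_4,g_5)) all reduce to 0 modulo the current basis, so we have a Gröbner basis.
Inter-reduce: drop elements whose leading term is divisible by another's, tail-reduce, and make monic.

G = {x_3^4 + x_2 + x_3, x_2^2 + x_3^2, x_2x_3 + x_3^2, x_1 + x_2}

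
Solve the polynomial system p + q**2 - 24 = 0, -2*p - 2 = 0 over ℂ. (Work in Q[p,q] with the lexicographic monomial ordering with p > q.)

Compute a lex Gröbner basis by Buchberger's algorithm.
f_1 = p + q**2 - 24, LT = p.
f_2 = -2*p - 2, LT = p.

S(f_1,f_2): lcm = p. S = q**2 - 25.
  leading term q**2: no divisor's leading term divides it; move q**2 to the remainder.
  leading term 1: no divisor's leading term divides it; move -25 to the remainder.
  remainder q**2 - 25 ≠ 0; add h_3 = q**2 - 25 to the basis.

S(f_1,h_3): leading monomials are coprime, so the S-polynomial reduces to 0 (Buchberger's first criterion).
S(f_2,h_3): leading monomials are coprime, so the S-polynomial reduces to 0 (Buchberger's first criterion).
Every S-polynomial of the final basis reduces to 0, so we have a Gröbner basis.
Inter-reduce: drop elements whose leading term is divisible by another's, tail-reduce, and make monic.
Reduced Gröbner basis: {p + 1, q**2 - 25}.

Since the basis is lex-ordered, q**2 - 25 is univariate in q. Its roots are {-5, 5}. Back-substituting each root into the other basis elements fixes the other coordinates.
  q = -5: the earlier basis element becomes p + 1 = 0, giving p = -1 — point (-1, -5).
  q = 5: the earlier basis element becomes p + 1 = 0, giving p = -1 — point (-1, 5).

{(-1, -5), (-1, 5)}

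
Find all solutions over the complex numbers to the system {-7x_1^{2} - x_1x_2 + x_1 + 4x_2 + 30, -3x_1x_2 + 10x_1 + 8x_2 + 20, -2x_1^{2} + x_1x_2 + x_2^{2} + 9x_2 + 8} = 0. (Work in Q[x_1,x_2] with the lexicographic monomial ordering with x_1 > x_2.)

{(-2, 0)}

Compute a lex Gröbner basis by Buchberger's algorithm.
f_1 = -7x_1^{2} - x_1x_2 + x_1 + 4x_2 + 30, LT = x_1^{2}.
f_2 = -3x_1x_2 + 10x_1 + 8x_2 + 20, LT = x_1x_2.
f_3 = -2x_1^{2} + x_1x_2 + x_2^{2} + 9x_2 + 8, LT = x_1^{2}.

S(f_1,f_2): lcm = x_1^{2}x_2. S = \tfrac{10}{3}x_1^{2} + \tfrac{1}{7}x_1x_2^{2} + \tfrac{53}{21}x_1x_2 + \tfrac{20}{3}x_1 - \tfrac{4}{7}x_2^{2} - \tfrac{30}{7}x_2.
  leading term x_1^{2}: subtract (-\tfrac{10}{21})·f_1 from \tfrac{10}{3}x_1^{2} + \tfrac{1}{7}x_1x_2^{2} + \tfrac{53}{21}x_1x_2 + \tfrac{20}{3}x_1 - \tfrac{4}{7}x_2^{2} - \tfrac{30}{7}x_2 → \tfrac{1}{7}x_1x_2^{2} + \tfrac{43}{21}x_1x_2 + \tfrac{50}{7}x_1 - \tfrac{4}{7}x_2^{2} - \tfrac{50}{21}x_2 + \tfrac{100}{7}
  leading term x_1x_2^{2}: subtract (-\tfrac{1}{21}x_2)·f_2 from \tfrac{1}{7}x_1x_2^{2} + \tfrac{43}{21}x_1x_2 + \tfrac{50}{7}x_1 - \tfrac{4}{7}x_2^{2} - \tfrac{50}{21}x_2 + \tfrac{100}{7} → \tfrac{53}{21}x_1x_2 + \tfrac{50}{7}x_1 - \tfrac{4}{21}x_2^{2} - \tfrac{10}{7}x_2 + \tfrac{100}{7}
  leading term x_1x_2: subtract (-\tfrac{53}{63})·f_2 from \tfrac{53}{21}x_1x_2 + \tfrac{50}{7}x_1 - \tfrac{4}{21}x_2^{2} - \tfrac{10}{7}x_2 + \tfrac{100}{7} → \tfrac{140}{9}x_1 - \tfrac{4}{21}x_2^{2} + \tfrac{334}{63}x_2 + \tfrac{280}{9}
  leading term x_1: no divisor's leading term divides it; move \tfrac{140}{9}x_1 to the remainder.
  leading term x_2^{2}: no divisor's leading term divides it; move -\tfrac{4}{21}x_2^{2} to the remainder.
  leading term x_2: no divisor's leading term divides it; move \tfrac{334}{63}x_2 to the remainder.
  leading term 1: no divisor's leading term divides it; move \tfrac{280}{9} to the remainder.
  remainder \tfrac{140}{9}x_1 - \tfrac{4}{21}x_2^{2} + \tfrac{334}{63}x_2 + \tfrac{280}{9} ≠ 0; add h_4 = \tfrac{140}{9}x_1 - \tfrac{4}{21}x_2^{2} + \tfrac{334}{63}x_2 + \tfrac{280}{9} to the basis.

S(f_1,f_3): lcm = x_1^{2}. S = \tfrac{9}{14}x_1x_2 - \tfrac{1}{7}x_1 + \tfrac{1}{2}x_2^{2} + \tfrac{55}{14}x_2 - \tfrac{2}{7}.
  leading term x_1x_2: subtract (-\tfrac{3}{14})·f_2 from \tfrac{9}{14}x_1x_2 - \tfrac{1}{7}x_1 + \tfrac{1}{2}x_2^{2} + \tfrac{55}{14}x_2 - \tfrac{2}{7} → 2x_1 + \tfrac{1}{2}x_2^{2} + \tfrac{79}{14}x_2 + 4
  leading term x_1: subtract (\tfrac{9}{70})·h_4 from 2x_1 + \tfrac{1}{2}x_2^{2} + \tfrac{79}{14}x_2 + 4 → \tfrac{257}{490}x_2^{2} + \tfrac{2431}{490}x_2
  leading term x_2^{2}: no divisor's leading term divides it; move \tfrac{257}{490}x_2^{2} to the remainder.
  leading term x_2: no divisor's leading term divides it; move \tfrac{2431}{490}x_2 to the remainder.
  remainder \tfrac{257}{490}x_2^{2} + \tfrac{2431}{490}x_2 ≠ 0; add h_5 = \tfrac{257}{490}x_2^{2} + \tfrac{2431}{490}x_2 to the basis.

S(f_2,f_3): lcm = x_1^{2}x_2. S = -\tfrac{10}{3}x_1^{2} + \tfrac{1}{2}x_1x_2^{2} - \tfrac{8}{3}x_1x_2 - \tfrac{20}{3}x_1 + \tfrac{1}{2}x_2^{3} + \tfrac{9}{2}x_2^{2} + 4x_2.
  leading term x_1^{2}: subtract (\tfrac{10}{21})·f_1 from -\tfrac{10}{3}x_1^{2} + \tfrac{1}{2}x_1x_2^{2} - \tfrac{8}{3}x_1x_2 - \tfrac{20}{3}x_1 + \tfrac{1}{2}x_2^{3} + \tfrac{9}{2}x_2^{2} + 4x_2 → \tfrac{1}{2}x_1x_2^{2} - \tfrac{46}{21}x_1x_2 - \tfrac{50}{7}x_1 + \tfrac{1}{2}x_2^{3} + \tfrac{9}{2}x_2^{2} + \tfrac{44}{21}x_2 - \tfrac{100}{7}
  leading term x_1x_2^{2}: subtract (-\tfrac{1}{6}x_2)·f_2 from \tfrac{1}{2}x_1x_2^{2} - \tfrac{46}{21}x_1x_2 - \tfrac{50}{7}x_1 + \tfrac{1}{2}x_2^{3} + \tfrac{9}{2}x_2^{2} + \tfrac{44}{21}x_2 - \tfrac{100}{7} → -\tfrac{11}{21}x_1x_2 - \tfrac{50}{7}x_1 + \tfrac{1}{2}x_2^{3} + \tfrac{35}{6}x_2^{2} + \tfrac{38}{7}x_2 - \tfrac{100}{7}
  leading term x_1x_2: subtract (\tfrac{11}{63})·f_2 from -\tfrac{11}{21}x_1x_2 - \tfrac{50}{7}x_1 + \tfrac{1}{2}x_2^{3} + \tfrac{35}{6}x_2^{2} + \tfrac{38}{7}x_2 - \tfrac{100}{7} → -\tfrac{80}{9}x_1 + \tfrac{1}{2}x_2^{3} + \tfrac{35}{6}x_2^{2} + \tfrac{254}{63}x_2 - \tfrac{160}{9}
  leading term x_1: subtract (-\tfrac{4}{7})·h_4 from -\tfrac{80}{9}x_1 + \tfrac{1}{2}x_2^{3} + \tfrac{35}{6}x_2^{2} + \tfrac{254}{63}x_2 - \tfrac{160}{9} → \tfrac{1}{2}x_2^{3} + \tfrac{561}{98}x_2^{2} + \tfrac{346}{49}x_2
  leading term x_2^{3}: subtract (\tfrac{245}{257}x_2)·h_5 from \tfrac{1}{2}x_2^{3} + \tfrac{561}{98}x_2^{2} + \tfrac{346}{49}x_2 → \tfrac{12529}{12593}x_2^{2} + \tfrac{346}{49}x_2
  leading term x_2^{2}: subtract (\tfrac{125290}{66049})·h_5 from \tfrac{12529}{12593}x_2^{2} + \tfrac{346}{49}x_2 → -\tfrac{155205}{66049}x_2
  leading term x_2: no divisor's leading term divides it; move -\tfrac{155205}{66049}x_2 to the remainder.
  remainder -\tfrac{155205}{66049}x_2 ≠ 0; add h_6 = -\tfrac{155205}{66049}x_2 to the basis.

The other S-polynomials (S(f_1,h_4), S(f_2,h_4), S(f_3,h_4), S(f_1,h_5), S(f_2,h_5), S(f_3,h_5), S(h_4,h_5), S(f_1,h_6), S(f_2,h_6), S(f_3,h_6), S(h_4,h_6), S(h_5,h_6)) all reduce to 0 modulo the current basis, so we have a Gröbner basis.
Inter-reduce: drop elements whose leading term is divisible by another's, tail-reduce, and make monic.
Reduced Gröbner basis: {x_1 + 2, x_2}.

A lex Gröbner basis eliminates variables successively. Here x_2 depends only on x_2, with roots {0}; lifting each root through the earlier basis elements recovers the full solutions.
  x_2 = 0: the earlier basis element becomes x_1 + 2 = 0, giving x_1 = -2 — point (-2, 0).
Each listed point satisfies every original equation (direct substitution).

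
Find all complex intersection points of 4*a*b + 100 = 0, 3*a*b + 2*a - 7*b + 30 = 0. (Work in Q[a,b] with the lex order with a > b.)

{(5, -5), (35/2, -10/7)}

Compute a lex Gröbner basis by Buchberger's algorithm.
f_1 = 4*a*b + 100, LT = a*b.
f_2 = 3*a*b + 2*a - 7*b + 30, LT = a*b.

S(f_1,f_2): lcm = a*b. S = -2/3*a + 7/3*b + 15.
  reduce S modulo (f_1, f_2):
  remainder -2/3*a + 7/3*b + 15 ≠ 0; add h_3 = -2/3*a + 7/3*b + 15 to the basis.

S(f_1,h_3): lcm = a*b. S = 7/2*b**2 + 45/2*b + 25.
  reduce S modulo (f_1, f_2, h_3):
  remainder 7/2*b**2 + 45/2*b + 25 ≠ 0; add h_4 = 7/2*b**2 + 45/2*b + 25 to the basis.

The other S-polynomials (S(f_2,h_3), S(f_1,h_4), S(f_2,h_4), S(h_3,h_4)) all reduce to 0 modulo the current basis, so we have a Gröbner basis.
Inter-reduce: drop elements whose leading term is divisible by another's, tail-reduce, and make monic.
Reduced Gröbner basis: {a - 7/2*b - 45/2, b**2 + 45/7*b + 50/7}.

The lex basis is triangular: the last element involves only b. Solving b**2 + 45/7*b + 50/7 = 0 gives b ∈ {-5, -10/7}; substituting each value into the earlier elements determines the remaining variables.
  b = -5: the earlier basis element becomes a - 5 = 0, giving a = 5 — point (5, -5).
  b = -10/7: the earlier basis element becomes a - 35/2 = 0, giving a = 35/2 — point (35/2, -10/7).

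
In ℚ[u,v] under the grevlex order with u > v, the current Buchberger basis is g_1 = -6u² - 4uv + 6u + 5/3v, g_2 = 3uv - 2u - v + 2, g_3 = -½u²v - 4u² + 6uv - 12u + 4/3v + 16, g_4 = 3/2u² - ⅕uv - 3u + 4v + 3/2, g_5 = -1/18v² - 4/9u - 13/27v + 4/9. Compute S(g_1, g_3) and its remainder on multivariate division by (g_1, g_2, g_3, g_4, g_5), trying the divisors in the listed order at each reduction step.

S(g_1, g_3) = ⅔uv² - 8u² + 11uv - 5/18v² - 24u + 8/3v + 32; remainder on division = -550/27u + 164/27v + 550/27.

lcm(LM(g_1), LM(g_3)) = u²v.
S = (lcm/LT(g_1))·g_1 − (lcm/LT(g_3))·g_3 = ⅔uv² - 8u² + 11uv - 5/18v² - 24u + 8/3v + 32.
Reduce S modulo (g_1, g_2, g_3, g_4, g_5) in that order:
  leading term uv²: subtract (2/9v)·g_2 from ⅔uv² - 8u² + 11uv - 5/18v² - 24u + 8/3v + 32 → -8u² + 103/9uv - 1/18v² - 24u + 20/9v + 32
  leading term u²: subtract (4/3)·g_1 from -8u² + 103/9uv - 1/18v² - 24u + 20/9v + 32 → 151/9uv - 1/18v² - 32u + 32
  leading term uv: subtract (151/27)·g_2 from 151/9uv - 1/18v² - 32u + 32 → -1/18v² - 562/27u + 151/27v + 562/27
  leading term v²: subtract (1)·g_5 from -1/18v² - 562/27u + 151/27v + 562/27 → -550/27u + 164/27v + 550/27
  leading term u: no divisor's leading term divides it; move -550/27u to the remainder.
  leading term v: no divisor's leading term divides it; move 164/27v to the remainder.
  leading term 1: no divisor's leading term divides it; move 550/27 to the remainder.
The remainder -550/27u + 164/27v + 550/27 is nonzero, so it would be added as the next basis element.
An S-polynomial is built so that the two leading terms cancel; whether anything survives reduction is exactly the Gröbner-basis criterion.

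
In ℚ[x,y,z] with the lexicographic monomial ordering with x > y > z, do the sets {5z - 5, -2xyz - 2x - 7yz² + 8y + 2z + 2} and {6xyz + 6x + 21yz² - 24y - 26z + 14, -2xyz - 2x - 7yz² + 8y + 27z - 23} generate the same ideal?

Yes, the ideals are equal.

Two ideals are equal iff their reduced Gröbner bases coincide (the reduced basis is unique for a fixed ordering).
Buchberger on the first generating set:
f_1 = 5z - 5, LT = z.
f_2 = -2xyz - 2x - 7yz² + 8y + 2z + 2, LT = xyz.

S(f_1,f_2): lcm = xyz. S = -xy - x - 7/2yz² + 4y + z + 1.
  leading term xy: no divisor's leading term divides it; move -xy to the remainder.
  leading term x: no divisor's leading term divides it; move -x to the remainder.
  leading term yz²: subtract (-7/10yz)·f_1 from -7/2yz² + 4y + z + 1 → -7/2yz + 4y + z + 1
  leading term yz: subtract (-7/10y)·f_1 from -7/2yz + 4y + z + 1 → ½y + z + 1
  leading term y: no divisor's leading term divides it; move ½y to the remainder.
  leading term z: subtract (⅕)·f_1 from z + 1 → 2
  leading term 1: no divisor's leading term divides it; move 2 to the remainder.
  remainder -xy - x + ½y + 2 ≠ 0; add g_3 = -xy - x + ½y + 2 to the basis.

The other S-polynomials (S(f_1,g_3), S(f_2,g_3)) all reduce to 0 modulo the current basis, so we have a Gröbner basis.
Inter-reduce: drop elements whose leading term is divisible by another's, tail-reduce, and make monic.
Reduced Gröbner basis: {xy + x - ½y - 2, z - 1}.

Buchberger on the second generating set:
h_1 = 6xyz + 6x + 21yz² - 24y - 26z + 14, LT = xyz.
h_2 = -2xyz - 2x - 7yz² + 8y + 27z - 23, LT = xyz.

S(h_1,h_2): lcm = xyz. S = 55/6z - 55/6.
  leading term z: no divisor's leading term divides it; move 55/6z to the remainder.
  leading term 1: no divisor's leading term divides it; move -55/6 to the remainder.
  remainder 55/6z - 55/6 ≠ 0; add k_3 = 55/6z - 55/6 to the basis.

S(h_1,k_3): lcm = xyz. S = xy + x + 7/2yz² - 4y - 13/3z + 7/3.
  leading term xy: no divisor's leading term divides it; move xy to the remainder.
  leading term x: no divisor's leading term divides it; move x to the remainder.
  leading term yz²: subtract (21/55yz)·k_3 from 7/2yz² - 4y - 13/3z + 7/3 → 7/2yz - 4y - 13/3z + 7/3
  leading term yz: subtract (21/55y)·k_3 from 7/2yz - 4y - 13/3z + 7/3 → -½y - 13/3z + 7/3
  leading term y: no divisor's leading term divides it; move -½y to the remainder.
  leading term z: subtract (-26/55)·k_3 from -13/3z + 7/3 → -2
  leading term 1: no divisor's leading term divides it; move -2 to the remainder.
  remainder xy + x - ½y - 2 ≠ 0; add k_4 = xy + x - ½y - 2 to the basis.

The other S-polynomials (S(h_2,k_3), S(h_1,k_4), S(h_2,k_4), S(k_3,k_4)) all reduce to 0 modulo the current basis, so we have a Gröbner basis.
Inter-reduce: drop elements whose leading term is divisible by another's, tail-reduce, and make monic.
Reduced Gröbner basis: {xy + x - ½y - 2, z - 1}.

These coincide, so the ideals are equal.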